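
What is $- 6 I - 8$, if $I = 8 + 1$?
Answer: $-62$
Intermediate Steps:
$I = 9$
$- 6 I - 8 = \left(-6\right) 9 - 8 = -54 - 8 = -62$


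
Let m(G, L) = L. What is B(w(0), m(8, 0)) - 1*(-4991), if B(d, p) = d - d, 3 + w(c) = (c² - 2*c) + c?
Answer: 4991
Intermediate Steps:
w(c) = -3 + c² - c (w(c) = -3 + ((c² - 2*c) + c) = -3 + (c² - c) = -3 + c² - c)
B(d, p) = 0
B(w(0), m(8, 0)) - 1*(-4991) = 0 - 1*(-4991) = 0 + 4991 = 4991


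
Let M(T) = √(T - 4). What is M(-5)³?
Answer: -27*I ≈ -27.0*I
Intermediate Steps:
M(T) = √(-4 + T)
M(-5)³ = (√(-4 - 5))³ = (√(-9))³ = (3*I)³ = -27*I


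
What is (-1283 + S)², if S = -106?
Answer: 1929321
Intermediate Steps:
(-1283 + S)² = (-1283 - 106)² = (-1389)² = 1929321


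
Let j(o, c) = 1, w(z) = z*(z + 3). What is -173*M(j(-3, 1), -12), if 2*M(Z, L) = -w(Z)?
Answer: 346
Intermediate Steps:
w(z) = z*(3 + z)
M(Z, L) = -Z*(3 + Z)/2 (M(Z, L) = (-Z*(3 + Z))/2 = -Z*(3 + Z)/2)
-173*M(j(-3, 1), -12) = -(-173)*(3 + 1)/2 = -(-173)*4/2 = -173*(-2) = 346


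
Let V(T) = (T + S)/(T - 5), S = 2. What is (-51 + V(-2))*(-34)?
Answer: 1734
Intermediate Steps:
V(T) = (2 + T)/(-5 + T) (V(T) = (T + 2)/(T - 5) = (2 + T)/(-5 + T))
(-51 + V(-2))*(-34) = (-51 + (2 - 2)/(-5 - 2))*(-34) = (-51 + 0/(-7))*(-34) = (-51 - 1/7*0)*(-34) = (-51 + 0)*(-34) = -51*(-34) = 1734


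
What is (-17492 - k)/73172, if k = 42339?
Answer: -59831/73172 ≈ -0.81768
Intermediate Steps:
(-17492 - k)/73172 = (-17492 - 1*42339)/73172 = (-17492 - 42339)*(1/73172) = -59831*1/73172 = -59831/73172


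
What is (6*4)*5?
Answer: 120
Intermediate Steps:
(6*4)*5 = 24*5 = 120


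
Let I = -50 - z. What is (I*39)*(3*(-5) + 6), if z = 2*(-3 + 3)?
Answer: 17550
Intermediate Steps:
z = 0 (z = 2*0 = 0)
I = -50 (I = -50 - 1*0 = -50 + 0 = -50)
(I*39)*(3*(-5) + 6) = (-50*39)*(3*(-5) + 6) = -1950*(-15 + 6) = -1950*(-9) = 17550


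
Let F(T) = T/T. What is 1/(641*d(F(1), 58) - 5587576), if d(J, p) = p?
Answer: -1/5550398 ≈ -1.8017e-7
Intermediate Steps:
F(T) = 1
1/(641*d(F(1), 58) - 5587576) = 1/(641*58 - 5587576) = 1/(37178 - 5587576) = 1/(-5550398) = -1/5550398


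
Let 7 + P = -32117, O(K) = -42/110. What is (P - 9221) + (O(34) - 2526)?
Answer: -2412926/55 ≈ -43871.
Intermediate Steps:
O(K) = -21/55 (O(K) = -42*1/110 = -21/55)
P = -32124 (P = -7 - 32117 = -32124)
(P - 9221) + (O(34) - 2526) = (-32124 - 9221) + (-21/55 - 2526) = -41345 - 138951/55 = -2412926/55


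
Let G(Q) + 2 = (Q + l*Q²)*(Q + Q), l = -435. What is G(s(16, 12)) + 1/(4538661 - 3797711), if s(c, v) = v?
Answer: -1113702680299/740950 ≈ -1.5031e+6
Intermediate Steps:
G(Q) = -2 + 2*Q*(Q - 435*Q²) (G(Q) = -2 + (Q - 435*Q²)*(Q + Q) = -2 + (Q - 435*Q²)*(2*Q) = -2 + 2*Q*(Q - 435*Q²))
G(s(16, 12)) + 1/(4538661 - 3797711) = (-2 - 870*12³ + 2*12²) + 1/(4538661 - 3797711) = (-2 - 870*1728 + 2*144) + 1/740950 = (-2 - 1503360 + 288) + 1/740950 = -1503074 + 1/740950 = -1113702680299/740950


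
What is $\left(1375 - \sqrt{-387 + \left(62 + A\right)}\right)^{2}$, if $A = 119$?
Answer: $\left(1375 - i \sqrt{206}\right)^{2} \approx 1.8904 \cdot 10^{6} - 39470.0 i$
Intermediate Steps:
$\left(1375 - \sqrt{-387 + \left(62 + A\right)}\right)^{2} = \left(1375 - \sqrt{-387 + \left(62 + 119\right)}\right)^{2} = \left(1375 - \sqrt{-387 + 181}\right)^{2} = \left(1375 - \sqrt{-206}\right)^{2} = \left(1375 - i \sqrt{206}\right)^{2}$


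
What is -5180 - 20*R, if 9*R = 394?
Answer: -54500/9 ≈ -6055.6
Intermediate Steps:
R = 394/9 (R = (⅑)*394 = 394/9 ≈ 43.778)
-5180 - 20*R = -5180 - 20*394/9 = -5180 - 1*7880/9 = -5180 - 7880/9 = -54500/9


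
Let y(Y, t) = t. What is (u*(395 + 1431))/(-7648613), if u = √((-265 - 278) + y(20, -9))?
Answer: -3652*I*√138/7648613 ≈ -0.005609*I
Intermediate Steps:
u = 2*I*√138 (u = √((-265 - 278) - 9) = √(-543 - 9) = √(-552) = 2*I*√138 ≈ 23.495*I)
(u*(395 + 1431))/(-7648613) = ((2*I*√138)*(395 + 1431))/(-7648613) = ((2*I*√138)*1826)*(-1/7648613) = (3652*I*√138)*(-1/7648613) = -3652*I*√138/7648613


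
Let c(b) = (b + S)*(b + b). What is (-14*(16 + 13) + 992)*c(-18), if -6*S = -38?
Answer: 246120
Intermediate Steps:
S = 19/3 (S = -1/6*(-38) = 19/3 ≈ 6.3333)
c(b) = 2*b*(19/3 + b) (c(b) = (b + 19/3)*(b + b) = (19/3 + b)*(2*b) = 2*b*(19/3 + b))
(-14*(16 + 13) + 992)*c(-18) = (-14*(16 + 13) + 992)*((2/3)*(-18)*(19 + 3*(-18))) = (-14*29 + 992)*((2/3)*(-18)*(19 - 54)) = (-406 + 992)*((2/3)*(-18)*(-35)) = 586*420 = 246120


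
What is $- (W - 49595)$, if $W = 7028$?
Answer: $42567$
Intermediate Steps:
$- (W - 49595) = - (7028 - 49595) = \left(-1\right) \left(-42567\right) = 42567$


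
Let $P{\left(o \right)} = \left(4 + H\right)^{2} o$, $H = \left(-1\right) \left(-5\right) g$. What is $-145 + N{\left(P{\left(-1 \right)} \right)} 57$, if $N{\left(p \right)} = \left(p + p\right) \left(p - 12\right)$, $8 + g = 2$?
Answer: $53019887$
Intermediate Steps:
$g = -6$ ($g = -8 + 2 = -6$)
$H = -30$ ($H = \left(-1\right) \left(-5\right) \left(-6\right) = 5 \left(-6\right) = -30$)
$P{\left(o \right)} = 676 o$ ($P{\left(o \right)} = \left(4 - 30\right)^{2} o = \left(-26\right)^{2} o = 676 o$)
$N{\left(p \right)} = 2 p \left(-12 + p\right)$
$-145 + N{\left(P{\left(-1 \right)} \right)} 57 = -145 + 2 \cdot 676 \left(-1\right) \left(-12 + 676 \left(-1\right)\right) 57 = -145 + 2 \left(-676\right) \left(-12 - 676\right) 57 = -145 + 2 \left(-676\right) \left(-688\right) 57 = -145 + 930176 \cdot 57 = -145 + 53020032 = 53019887$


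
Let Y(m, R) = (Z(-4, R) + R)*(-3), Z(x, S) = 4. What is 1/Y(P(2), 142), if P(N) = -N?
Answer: -1/438 ≈ -0.0022831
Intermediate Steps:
Y(m, R) = -12 - 3*R (Y(m, R) = (4 + R)*(-3) = -12 - 3*R)
1/Y(P(2), 142) = 1/(-12 - 3*142) = 1/(-12 - 426) = 1/(-438) = -1/438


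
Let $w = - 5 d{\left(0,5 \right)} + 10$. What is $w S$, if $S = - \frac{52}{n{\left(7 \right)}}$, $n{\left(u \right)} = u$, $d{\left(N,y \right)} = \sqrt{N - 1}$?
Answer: $- \frac{520}{7} + \frac{260 i}{7} \approx -74.286 + 37.143 i$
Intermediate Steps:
$d{\left(N,y \right)} = \sqrt{-1 + N}$
$w = 10 - 5 i$ ($w = - 5 \sqrt{-1 + 0} + 10 = - 5 \sqrt{-1} + 10 = - 5 i + 10 = 10 - 5 i \approx 10.0 - 5.0 i$)
$S = - \frac{52}{7} \approx -7.4286$
$w S = \left(10 - 5 i\right) \left(- \frac{52}{7}\right) = - \frac{520}{7} + \frac{260 i}{7}$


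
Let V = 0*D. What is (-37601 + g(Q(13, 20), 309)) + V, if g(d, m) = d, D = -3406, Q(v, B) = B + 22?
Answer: -37559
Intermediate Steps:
Q(v, B) = 22 + B
V = 0 (V = 0*(-3406) = 0)
(-37601 + g(Q(13, 20), 309)) + V = (-37601 + (22 + 20)) + 0 = (-37601 + 42) + 0 = -37559 + 0 = -37559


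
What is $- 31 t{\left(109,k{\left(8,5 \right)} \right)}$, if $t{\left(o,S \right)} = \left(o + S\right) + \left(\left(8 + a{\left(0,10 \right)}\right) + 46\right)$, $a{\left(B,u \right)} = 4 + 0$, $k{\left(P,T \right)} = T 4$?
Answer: $-5797$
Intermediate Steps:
$k{\left(P,T \right)} = 4 T$
$a{\left(B,u \right)} = 4$
$t{\left(o,S \right)} = 58 + S + o$ ($t{\left(o,S \right)} = \left(o + S\right) + \left(\left(8 + 4\right) + 46\right) = \left(S + o\right) + \left(12 + 46\right) = \left(S + o\right) + 58 = 58 + S + o$)
$- 31 t{\left(109,k{\left(8,5 \right)} \right)} = - 31 \left(58 + 4 \cdot 5 + 109\right) = - 31 \left(58 + 20 + 109\right) = \left(-31\right) 187 = -5797$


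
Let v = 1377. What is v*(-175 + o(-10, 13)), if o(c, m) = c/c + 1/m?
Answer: -3113397/13 ≈ -2.3949e+5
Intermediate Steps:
o(c, m) = 1 + 1/m
v*(-175 + o(-10, 13)) = 1377*(-175 + (1 + 13)/13) = 1377*(-175 + (1/13)*14) = 1377*(-175 + 14/13) = 1377*(-2261/13) = -3113397/13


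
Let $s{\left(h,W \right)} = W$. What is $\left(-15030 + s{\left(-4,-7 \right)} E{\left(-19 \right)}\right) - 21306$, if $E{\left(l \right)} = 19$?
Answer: $-36469$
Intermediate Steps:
$\left(-15030 + s{\left(-4,-7 \right)} E{\left(-19 \right)}\right) - 21306 = \left(-15030 - 133\right) - 21306 = -15163 - 21306 = -36469$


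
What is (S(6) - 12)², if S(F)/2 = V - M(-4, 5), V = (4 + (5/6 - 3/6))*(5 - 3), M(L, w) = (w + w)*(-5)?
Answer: 99856/9 ≈ 11095.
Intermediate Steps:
M(L, w) = -10*w (M(L, w) = (2*w)*(-5) = -10*w)
V = 26/3 (V = (4 + (5*(⅙) - 3*⅙))*2 = (4 + (⅚ - ½))*2 = (4 + ⅓)*2 = (13/3)*2 = 26/3 ≈ 8.6667)
S(F) = 352/3 (S(F) = 2*(26/3 - (-10)*5) = 2*(26/3 - 1*(-50)) = 2*(26/3 + 50) = 2*(176/3) = 352/3)
(S(6) - 12)² = (352/3 - 12)² = (316/3)² = 99856/9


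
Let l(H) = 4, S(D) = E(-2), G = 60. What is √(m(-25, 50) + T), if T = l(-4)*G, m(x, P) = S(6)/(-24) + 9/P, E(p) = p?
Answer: 7*√4413/30 ≈ 15.500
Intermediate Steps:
S(D) = -2
m(x, P) = 1/12 + 9/P (m(x, P) = -2/(-24) + 9/P = -2*(-1/24) + 9/P = 1/12 + 9/P)
T = 240 (T = 4*60 = 240)
√(m(-25, 50) + T) = √((1/12)*(108 + 50)/50 + 240) = √((1/12)*(1/50)*158 + 240) = √(79/300 + 240) = √(72079/300) = 7*√4413/30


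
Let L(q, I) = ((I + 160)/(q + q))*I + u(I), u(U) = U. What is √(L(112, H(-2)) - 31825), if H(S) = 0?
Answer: 5*I*√1273 ≈ 178.4*I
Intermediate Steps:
L(q, I) = I + I*(160 + I)/(2*q) (L(q, I) = ((I + 160)/(q + q))*I + I = ((160 + I)/((2*q)))*I + I = ((160 + I)*(1/(2*q)))*I + I = ((160 + I)/(2*q))*I + I = I*(160 + I)/(2*q) + I = I + I*(160 + I)/(2*q))
√(L(112, H(-2)) - 31825) = √((½)*0*(160 + 0 + 2*112)/112 - 31825) = √((½)*0*(1/112)*(160 + 0 + 224) - 31825) = √((½)*0*(1/112)*384 - 31825) = √(0 - 31825) = √(-31825) = 5*I*√1273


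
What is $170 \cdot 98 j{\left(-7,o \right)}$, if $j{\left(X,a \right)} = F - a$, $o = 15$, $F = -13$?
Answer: $-466480$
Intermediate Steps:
$j{\left(X,a \right)} = -13 - a$
$170 \cdot 98 j{\left(-7,o \right)} = 170 \cdot 98 \left(-13 - 15\right) = 16660 \left(-13 - 15\right) = 16660 \left(-28\right) = -466480$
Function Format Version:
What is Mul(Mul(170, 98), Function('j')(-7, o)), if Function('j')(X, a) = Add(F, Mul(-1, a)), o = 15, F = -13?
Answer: -466480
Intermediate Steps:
Function('j')(X, a) = Add(-13, Mul(-1, a))
Mul(Mul(170, 98), Function('j')(-7, o)) = Mul(Mul(170, 98), Add(-13, Mul(-1, 15))) = Mul(16660, Add(-13, -15)) = Mul(16660, -28) = -466480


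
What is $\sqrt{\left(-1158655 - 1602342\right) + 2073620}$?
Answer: $i \sqrt{687377} \approx 829.08 i$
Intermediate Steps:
$\sqrt{\left(-1158655 - 1602342\right) + 2073620} = \sqrt{-2760997 + 2073620} = \sqrt{-687377} = i \sqrt{687377}$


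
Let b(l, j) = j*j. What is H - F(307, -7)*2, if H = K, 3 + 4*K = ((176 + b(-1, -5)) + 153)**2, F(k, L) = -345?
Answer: 128073/4 ≈ 32018.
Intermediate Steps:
b(l, j) = j**2
K = 125313/4 (K = -3/4 + ((176 + (-5)**2) + 153)**2/4 = -3/4 + ((176 + 25) + 153)**2/4 = -3/4 + (201 + 153)**2/4 = -3/4 + (1/4)*354**2 = -3/4 + (1/4)*125316 = -3/4 + 31329 = 125313/4 ≈ 31328.)
H = 125313/4 ≈ 31328.
H - F(307, -7)*2 = 125313/4 - (-345)*2 = 125313/4 - 1*(-690) = 125313/4 + 690 = 128073/4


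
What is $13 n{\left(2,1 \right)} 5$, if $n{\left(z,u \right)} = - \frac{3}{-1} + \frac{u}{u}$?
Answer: $260$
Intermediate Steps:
$n{\left(z,u \right)} = 4$ ($n{\left(z,u \right)} = \left(-3\right) \left(-1\right) + 1 = 3 + 1 = 4$)
$13 n{\left(2,1 \right)} 5 = 13 \cdot 4 \cdot 5 = 52 \cdot 5 = 260$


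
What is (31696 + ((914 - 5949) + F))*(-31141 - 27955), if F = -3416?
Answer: -1373686520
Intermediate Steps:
(31696 + ((914 - 5949) + F))*(-31141 - 27955) = (31696 + ((914 - 5949) - 3416))*(-31141 - 27955) = (31696 + (-5035 - 3416))*(-59096) = (31696 - 8451)*(-59096) = 23245*(-59096) = -1373686520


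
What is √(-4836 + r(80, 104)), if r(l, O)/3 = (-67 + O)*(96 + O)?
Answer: 2*√4341 ≈ 131.77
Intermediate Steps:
r(l, O) = 3*(-67 + O)*(96 + O) (r(l, O) = 3*((-67 + O)*(96 + O)) = 3*(-67 + O)*(96 + O))
√(-4836 + r(80, 104)) = √(-4836 + (-19296 + 3*104² + 87*104)) = √(-4836 + (-19296 + 3*10816 + 9048)) = √(-4836 + (-19296 + 32448 + 9048)) = √(-4836 + 22200) = √17364 = 2*√4341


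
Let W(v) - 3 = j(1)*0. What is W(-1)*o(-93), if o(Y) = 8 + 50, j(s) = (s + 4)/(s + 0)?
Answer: 174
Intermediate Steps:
j(s) = (4 + s)/s
W(v) = 3 (W(v) = 3 + ((4 + 1)/1)*0 = 3 + (1*5)*0 = 3 + 5*0 = 3 + 0 = 3)
o(Y) = 58
W(-1)*o(-93) = 3*58 = 174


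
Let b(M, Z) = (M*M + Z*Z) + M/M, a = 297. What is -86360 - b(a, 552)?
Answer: -479274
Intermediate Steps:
b(M, Z) = 1 + M² + Z² (b(M, Z) = (M² + Z²) + 1 = 1 + M² + Z²)
-86360 - b(a, 552) = -86360 - (1 + 297² + 552²) = -86360 - (1 + 88209 + 304704) = -86360 - 1*392914 = -86360 - 392914 = -479274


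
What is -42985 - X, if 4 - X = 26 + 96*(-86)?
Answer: -51219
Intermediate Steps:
X = 8234 (X = 4 - (26 + 96*(-86)) = 4 - (26 - 8256) = 4 - 1*(-8230) = 4 + 8230 = 8234)
-42985 - X = -42985 - 1*8234 = -42985 - 8234 = -51219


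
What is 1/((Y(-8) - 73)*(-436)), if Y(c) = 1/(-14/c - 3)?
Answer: 5/160884 ≈ 3.1078e-5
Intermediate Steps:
Y(c) = 1/(-3 - 14/c)
1/((Y(-8) - 73)*(-436)) = 1/((-1*(-8)/(14 + 3*(-8)) - 73)*(-436)) = 1/((-1*(-8)/(14 - 24) - 73)*(-436)) = 1/((-1*(-8)/(-10) - 73)*(-436)) = 1/((-1*(-8)*(-⅒) - 73)*(-436)) = 1/((-⅘ - 73)*(-436)) = 1/(-369/5*(-436)) = 1/(160884/5) = 5/160884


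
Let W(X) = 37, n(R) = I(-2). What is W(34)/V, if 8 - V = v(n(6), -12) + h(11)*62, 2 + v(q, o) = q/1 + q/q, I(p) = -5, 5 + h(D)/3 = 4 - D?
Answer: 37/2246 ≈ 0.016474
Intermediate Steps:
h(D) = -3 - 3*D (h(D) = -15 + 3*(4 - D) = -15 + (12 - 3*D) = -3 - 3*D)
n(R) = -5
v(q, o) = -1 + q (v(q, o) = -2 + (q/1 + q/q) = -2 + (q*1 + 1) = -2 + (q + 1) = -2 + (1 + q) = -1 + q)
V = 2246 (V = 8 - ((-1 - 5) + (-3 - 3*11)*62) = 8 - (-6 + (-3 - 33)*62) = 8 - (-6 - 36*62) = 8 - (-6 - 2232) = 8 - 1*(-2238) = 8 + 2238 = 2246)
W(34)/V = 37/2246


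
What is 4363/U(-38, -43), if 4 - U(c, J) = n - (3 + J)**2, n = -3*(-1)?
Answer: 4363/1601 ≈ 2.7252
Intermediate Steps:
n = 3
U(c, J) = 1 + (3 + J)**2 (U(c, J) = 4 - (3 - (3 + J)**2) = 4 + (-3 + (3 + J)**2) = 1 + (3 + J)**2)
4363/U(-38, -43) = 4363/(1 + (3 - 43)**2) = 4363/(1 + (-40)**2) = 4363/(1 + 1600) = 4363/1601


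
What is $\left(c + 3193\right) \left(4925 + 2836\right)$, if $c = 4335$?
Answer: $58424808$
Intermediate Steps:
$\left(c + 3193\right) \left(4925 + 2836\right) = \left(4335 + 3193\right) \left(4925 + 2836\right) = 7528 \cdot 7761 = 58424808$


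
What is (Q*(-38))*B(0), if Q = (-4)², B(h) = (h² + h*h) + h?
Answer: 0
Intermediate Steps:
B(h) = h + 2*h² (B(h) = (h² + h²) + h = 2*h² + h = h + 2*h²)
Q = 16
(Q*(-38))*B(0) = (16*(-38))*(0*(1 + 2*0)) = -0*(1 + 0) = -0 = -608*0 = 0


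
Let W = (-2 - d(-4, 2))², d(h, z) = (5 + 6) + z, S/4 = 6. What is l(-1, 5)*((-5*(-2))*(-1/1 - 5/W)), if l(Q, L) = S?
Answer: -736/3 ≈ -245.33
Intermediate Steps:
S = 24 (S = 4*6 = 24)
l(Q, L) = 24
d(h, z) = 11 + z
W = 225 (W = (-2 - (11 + 2))² = (-2 - 1*13)² = (-2 - 13)² = (-15)² = 225)
l(-1, 5)*((-5*(-2))*(-1/1 - 5/W)) = 24*((-5*(-2))*(-1/1 - 5/225)) = 24*(10*(-1*1 - 5*1/225)) = 24*(10*(-1 - 1/45)) = 24*(10*(-46/45)) = 24*(-92/9) = -736/3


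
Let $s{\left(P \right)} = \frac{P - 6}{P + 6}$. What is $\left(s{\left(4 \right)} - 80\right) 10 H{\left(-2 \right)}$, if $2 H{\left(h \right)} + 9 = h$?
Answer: $4411$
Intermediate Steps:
$s{\left(P \right)} = \frac{-6 + P}{6 + P}$
$H{\left(h \right)} = - \frac{9}{2} + \frac{h}{2}$
$\left(s{\left(4 \right)} - 80\right) 10 H{\left(-2 \right)} = \left(\frac{-6 + 4}{6 + 4} - 80\right) 10 \left(- \frac{9}{2} + \frac{1}{2} \left(-2\right)\right) = \left(\frac{1}{10} \left(-2\right) - 80\right) 10 \left(- \frac{9}{2} - 1\right) = \left(\frac{1}{10} \left(-2\right) - 80\right) 10 \left(- \frac{11}{2}\right) = \left(- \frac{1}{5} - 80\right) \left(-55\right) = \left(- \frac{401}{5}\right) \left(-55\right) = 4411$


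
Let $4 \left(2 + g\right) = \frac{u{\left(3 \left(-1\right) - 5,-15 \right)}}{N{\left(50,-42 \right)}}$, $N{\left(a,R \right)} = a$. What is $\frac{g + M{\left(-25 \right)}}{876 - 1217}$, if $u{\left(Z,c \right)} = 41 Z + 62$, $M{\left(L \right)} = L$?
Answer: $\frac{2833}{34100} \approx 0.083079$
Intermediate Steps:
$u{\left(Z,c \right)} = 62 + 41 Z$
$g = - \frac{333}{100}$ ($g = -2 + \frac{\left(62 + 41 \left(3 \left(-1\right) - 5\right)\right) \frac{1}{50}}{4} = -2 + \frac{\left(62 + 41 \left(-3 - 5\right)\right) \frac{1}{50}}{4} = -2 + \frac{\left(62 + 41 \left(-8\right)\right) \frac{1}{50}}{4} = -2 + \frac{\left(62 - 328\right) \frac{1}{50}}{4} = -2 + \frac{\left(-266\right) \frac{1}{50}}{4} = -2 + \frac{1}{4} \left(- \frac{133}{25}\right) = -2 - \frac{133}{100} = - \frac{333}{100} \approx -3.33$)
$\frac{g + M{\left(-25 \right)}}{876 - 1217} = \frac{- \frac{333}{100} - 25}{876 - 1217} = - \frac{2833}{100 \left(-341\right)} = \left(- \frac{2833}{100}\right) \left(- \frac{1}{341}\right) = \frac{2833}{34100}$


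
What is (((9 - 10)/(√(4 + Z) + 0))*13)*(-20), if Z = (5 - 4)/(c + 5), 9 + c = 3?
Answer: 260*√3/3 ≈ 150.11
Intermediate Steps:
c = -6 (c = -9 + 3 = -6)
Z = -1 (Z = (5 - 4)/(-6 + 5) = 1/(-1) = 1*(-1) = -1)
(((9 - 10)/(√(4 + Z) + 0))*13)*(-20) = (((9 - 10)/(√(4 - 1) + 0))*13)*(-20) = (-1/(√3 + 0)*13)*(-20) = (-1/(√3)*13)*(-20) = (-√3/3*13)*(-20) = -13*√3/3*(-20) = 260*√3/3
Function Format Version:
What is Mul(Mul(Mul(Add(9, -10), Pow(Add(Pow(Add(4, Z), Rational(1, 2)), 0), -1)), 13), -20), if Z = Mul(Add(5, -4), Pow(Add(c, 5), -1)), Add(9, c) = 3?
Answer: Mul(Rational(260, 3), Pow(3, Rational(1, 2))) ≈ 150.11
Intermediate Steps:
c = -6 (c = Add(-9, 3) = -6)
Z = -1 (Z = Mul(Add(5, -4), Pow(Add(-6, 5), -1)) = Mul(1, Pow(-1, -1)) = Mul(1, -1) = -1)
Mul(Mul(Mul(Add(9, -10), Pow(Add(Pow(Add(4, Z), Rational(1, 2)), 0), -1)), 13), -20) = Mul(Mul(Mul(Add(9, -10), Pow(Add(Pow(Add(4, -1), Rational(1, 2)), 0), -1)), 13), -20) = Mul(Mul(Mul(-1, Pow(Add(Pow(3, Rational(1, 2)), 0), -1)), 13), -20) = Mul(Mul(Mul(-1, Pow(Pow(3, Rational(1, 2)), -1)), 13), -20) = Mul(Mul(Mul(-1, Mul(Rational(1, 3), Pow(3, Rational(1, 2)))), 13), -20) = Mul(Mul(Mul(Rational(-1, 3), Pow(3, Rational(1, 2))), 13), -20) = Mul(Mul(Rational(-13, 3), Pow(3, Rational(1, 2))), -20) = Mul(Rational(260, 3), Pow(3, Rational(1, 2)))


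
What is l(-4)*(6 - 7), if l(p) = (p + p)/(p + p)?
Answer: -1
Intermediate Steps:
l(p) = 1 (l(p) = (2*p)/((2*p)) = (2*p)*(1/(2*p)) = 1)
l(-4)*(6 - 7) = 1*(6 - 7) = 1*(-1) = -1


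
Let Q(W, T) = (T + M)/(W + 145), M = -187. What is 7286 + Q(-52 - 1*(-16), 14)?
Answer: 794001/109 ≈ 7284.4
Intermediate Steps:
Q(W, T) = (-187 + T)/(145 + W) (Q(W, T) = (T - 187)/(W + 145) = (-187 + T)/(145 + W))
7286 + Q(-52 - 1*(-16), 14) = 7286 + (-187 + 14)/(145 + (-52 - 1*(-16))) = 7286 - 173/(145 + (-52 + 16)) = 7286 - 173/(145 - 36) = 7286 - 173/109 = 794001/109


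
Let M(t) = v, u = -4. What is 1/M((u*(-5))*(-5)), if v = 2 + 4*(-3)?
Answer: -⅒ ≈ -0.10000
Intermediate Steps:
v = -10 (v = 2 - 12 = -10)
M(t) = -10
1/M((u*(-5))*(-5)) = 1/(-10) = -⅒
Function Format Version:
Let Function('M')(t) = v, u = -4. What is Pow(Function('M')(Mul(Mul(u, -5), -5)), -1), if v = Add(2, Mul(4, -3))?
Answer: Rational(-1, 10) ≈ -0.10000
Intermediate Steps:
v = -10 (v = Add(2, -12) = -10)
Function('M')(t) = -10
Pow(Function('M')(Mul(Mul(u, -5), -5)), -1) = Pow(-10, -1) = Rational(-1, 10)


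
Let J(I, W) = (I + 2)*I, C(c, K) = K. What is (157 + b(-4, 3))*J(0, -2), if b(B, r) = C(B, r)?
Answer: 0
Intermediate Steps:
b(B, r) = r
J(I, W) = I*(2 + I) (J(I, W) = (2 + I)*I = I*(2 + I))
(157 + b(-4, 3))*J(0, -2) = (157 + 3)*(0*(2 + 0)) = 160*(0*2) = 160*0 = 0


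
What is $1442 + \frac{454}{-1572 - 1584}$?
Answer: $\frac{2275249}{1578} \approx 1441.9$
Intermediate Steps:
$1442 + \frac{454}{-1572 - 1584} = 1442 + \frac{454}{-3156} = 1442 + 454 \left(- \frac{1}{3156}\right) = 1442 - \frac{227}{1578} = \frac{2275249}{1578}$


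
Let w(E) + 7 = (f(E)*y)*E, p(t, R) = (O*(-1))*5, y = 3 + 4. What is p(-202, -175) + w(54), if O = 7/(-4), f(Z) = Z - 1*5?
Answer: 74095/4 ≈ 18524.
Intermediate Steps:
f(Z) = -5 + Z (f(Z) = Z - 5 = -5 + Z)
O = -7/4 (O = 7*(-¼) = -7/4 ≈ -1.7500)
y = 7
p(t, R) = 35/4 (p(t, R) = -7/4*(-1)*5 = (7/4)*5 = 35/4)
w(E) = -7 + E*(-35 + 7*E) (w(E) = -7 + ((-5 + E)*7)*E = -7 + (-35 + 7*E)*E = -7 + E*(-35 + 7*E))
p(-202, -175) + w(54) = 35/4 + (-7 + 7*54*(-5 + 54)) = 35/4 + (-7 + 7*54*49) = 35/4 + (-7 + 18522) = 35/4 + 18515 = 74095/4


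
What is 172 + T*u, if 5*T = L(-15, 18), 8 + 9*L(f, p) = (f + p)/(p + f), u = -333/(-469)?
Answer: 57583/335 ≈ 171.89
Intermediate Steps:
u = 333/469 (u = -333*(-1/469) = 333/469 ≈ 0.71002)
L(f, p) = -7/9 (L(f, p) = -8/9 + ((f + p)/(p + f))/9 = -8/9 + ((f + p)/(f + p))/9 = -8/9 + (⅑)*1 = -8/9 + ⅑ = -7/9)
T = -7/45 (T = (⅕)*(-7/9) = -7/45 ≈ -0.15556)
172 + T*u = 172 - 7/45*333/469 = 172 - 37/335 = 57583/335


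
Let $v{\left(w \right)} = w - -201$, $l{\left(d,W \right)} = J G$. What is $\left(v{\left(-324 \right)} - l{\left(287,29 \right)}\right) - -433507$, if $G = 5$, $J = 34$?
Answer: $433214$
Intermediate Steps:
$l{\left(d,W \right)} = 170$ ($l{\left(d,W \right)} = 34 \cdot 5 = 170$)
$v{\left(w \right)} = 201 + w$ ($v{\left(w \right)} = w + 201 = 201 + w$)
$\left(v{\left(-324 \right)} - l{\left(287,29 \right)}\right) - -433507 = \left(\left(201 - 324\right) - 170\right) - -433507 = \left(-123 - 170\right) + 433507 = -293 + 433507 = 433214$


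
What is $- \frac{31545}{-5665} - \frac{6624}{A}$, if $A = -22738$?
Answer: $\frac{75479517}{12881077} \approx 5.8597$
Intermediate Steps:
$- \frac{31545}{-5665} - \frac{6624}{A} = - \frac{31545}{-5665} - \frac{6624}{-22738} = \left(-31545\right) \left(- \frac{1}{5665}\right) - - \frac{3312}{11369} = \frac{6309}{1133} + \frac{3312}{11369} = \frac{75479517}{12881077}$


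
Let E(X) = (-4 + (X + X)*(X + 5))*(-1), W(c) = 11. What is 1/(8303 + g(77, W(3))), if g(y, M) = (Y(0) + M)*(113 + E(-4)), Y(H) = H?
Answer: 1/9678 ≈ 0.00010333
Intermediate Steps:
E(X) = 4 - 2*X*(5 + X) (E(X) = (-4 + (2*X)*(5 + X))*(-1) = (-4 + 2*X*(5 + X))*(-1) = 4 - 2*X*(5 + X))
g(y, M) = 125*M (g(y, M) = (0 + M)*(113 + (4 - 10*(-4) - 2*(-4)²)) = M*(113 + (4 + 40 - 2*16)) = M*(113 + (4 + 40 - 32)) = M*(113 + 12) = M*125 = 125*M)
1/(8303 + g(77, W(3))) = 1/(8303 + 125*11) = 1/(8303 + 1375) = 1/9678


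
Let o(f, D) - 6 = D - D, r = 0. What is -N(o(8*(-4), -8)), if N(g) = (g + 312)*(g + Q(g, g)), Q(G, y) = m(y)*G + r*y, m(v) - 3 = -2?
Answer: -3816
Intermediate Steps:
m(v) = 1 (m(v) = 3 - 2 = 1)
o(f, D) = 6 (o(f, D) = 6 + (D - D) = 6 + 0 = 6)
Q(G, y) = G (Q(G, y) = 1*G + 0*y = G + 0 = G)
N(g) = 2*g*(312 + g) (N(g) = (g + 312)*(g + g) = (312 + g)*(2*g) = 2*g*(312 + g))
-N(o(8*(-4), -8)) = -2*6*(312 + 6) = -2*6*318 = -1*3816 = -3816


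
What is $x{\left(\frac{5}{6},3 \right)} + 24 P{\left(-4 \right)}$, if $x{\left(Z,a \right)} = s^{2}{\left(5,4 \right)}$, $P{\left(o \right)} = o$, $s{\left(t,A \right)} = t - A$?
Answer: $-95$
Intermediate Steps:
$x{\left(Z,a \right)} = 1$ ($x{\left(Z,a \right)} = \left(5 - 4\right)^{2} = 1^{2} = 1$)
$x{\left(\frac{5}{6},3 \right)} + 24 P{\left(-4 \right)} = 1 + 24 \left(-4\right) = 1 - 96 = -95$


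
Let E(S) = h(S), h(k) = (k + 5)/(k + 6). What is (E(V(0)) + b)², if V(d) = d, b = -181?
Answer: 1168561/36 ≈ 32460.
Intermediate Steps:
h(k) = (5 + k)/(6 + k)
E(S) = (5 + S)/(6 + S)
(E(V(0)) + b)² = ((5 + 0)/(6 + 0) - 181)² = (5/6 - 181)² = ((⅙)*5 - 181)² = (⅚ - 181)² = (-1081/6)² = 1168561/36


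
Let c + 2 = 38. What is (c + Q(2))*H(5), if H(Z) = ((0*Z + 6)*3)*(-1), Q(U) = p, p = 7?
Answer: -774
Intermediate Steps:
c = 36 (c = -2 + 38 = 36)
Q(U) = 7
H(Z) = -18 (H(Z) = ((0 + 6)*3)*(-1) = (6*3)*(-1) = 18*(-1) = -18)
(c + Q(2))*H(5) = (36 + 7)*(-18) = 43*(-18) = -774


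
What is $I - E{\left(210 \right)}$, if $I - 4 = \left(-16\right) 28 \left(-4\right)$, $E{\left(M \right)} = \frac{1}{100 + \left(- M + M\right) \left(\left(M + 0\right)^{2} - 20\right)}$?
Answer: $\frac{179599}{100} \approx 1796.0$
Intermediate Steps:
$E{\left(M \right)} = \frac{1}{100}$ ($E{\left(M \right)} = \frac{1}{100 + 0 \left(M^{2} - 20\right)} = \frac{1}{100 + 0 \left(-20 + M^{2}\right)} = \frac{1}{100 + 0} = \frac{1}{100}$)
$I = 1796$ ($I = 4 + \left(-16\right) 28 \left(-4\right) = 4 - -1792 = 4 + 1792 = 1796$)
$I - E{\left(210 \right)} = 1796 - \frac{1}{100} = \frac{179599}{100}$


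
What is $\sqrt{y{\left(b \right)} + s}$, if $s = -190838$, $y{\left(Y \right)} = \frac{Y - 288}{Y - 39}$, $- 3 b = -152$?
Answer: $\frac{i \sqrt{233801470}}{35} \approx 436.87 i$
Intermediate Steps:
$b = \frac{152}{3}$ ($b = \left(- \frac{1}{3}\right) \left(-152\right) = \frac{152}{3} \approx 50.667$)
$y{\left(Y \right)} = \frac{-288 + Y}{-39 + Y}$
$\sqrt{y{\left(b \right)} + s} = \sqrt{\frac{-288 + \frac{152}{3}}{-39 + \frac{152}{3}} - 190838} = \sqrt{\frac{1}{\frac{35}{3}} \left(- \frac{712}{3}\right) - 190838} = \sqrt{\frac{3}{35} \left(- \frac{712}{3}\right) - 190838} = \sqrt{- \frac{712}{35} - 190838} = \sqrt{- \frac{6680042}{35}} = \frac{i \sqrt{233801470}}{35}$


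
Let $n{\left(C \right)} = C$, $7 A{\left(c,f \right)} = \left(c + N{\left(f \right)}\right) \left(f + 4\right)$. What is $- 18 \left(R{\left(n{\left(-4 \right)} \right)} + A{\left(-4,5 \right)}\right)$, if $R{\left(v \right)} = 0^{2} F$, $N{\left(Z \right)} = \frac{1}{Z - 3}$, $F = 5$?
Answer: $81$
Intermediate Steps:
$N{\left(Z \right)} = \frac{1}{-3 + Z}$
$A{\left(c,f \right)} = \frac{\left(4 + f\right) \left(c + \frac{1}{-3 + f}\right)}{7}$ ($A{\left(c,f \right)} = \frac{\left(c + \frac{1}{-3 + f}\right) \left(f + 4\right)}{7} = \frac{\left(c + \frac{1}{-3 + f}\right) \left(4 + f\right)}{7} = \frac{\left(4 + f\right) \left(c + \frac{1}{-3 + f}\right)}{7}$)
$R{\left(v \right)} = 0$ ($R{\left(v \right)} = 0^{2} \cdot 5 = 0 \cdot 5 = 0$)
$- 18 \left(R{\left(n{\left(-4 \right)} \right)} + A{\left(-4,5 \right)}\right) = - 18 \left(0 + \frac{4 + 5 - 4 \left(-3 + 5\right) \left(4 + 5\right)}{7 \left(-3 + 5\right)}\right) = - 18 \left(0 + \frac{4 + 5 - 8 \cdot 9}{7 \cdot 2}\right) = - 18 \left(0 + \frac{1}{7} \cdot \frac{1}{2} \left(4 + 5 - 72\right)\right) = - 18 \left(0 + \frac{1}{7} \cdot \frac{1}{2} \left(-63\right)\right) = - 18 \left(0 - \frac{9}{2}\right) = \left(-18\right) \left(- \frac{9}{2}\right) = 81$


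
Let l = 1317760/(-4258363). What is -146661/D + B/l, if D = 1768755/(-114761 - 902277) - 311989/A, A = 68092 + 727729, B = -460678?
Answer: 1770126360203551730713549/1136513340262010560 ≈ 1.5575e+6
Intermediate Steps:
A = 795821
l = -1317760/4258363 (l = 1317760*(-1/4258363) = -1317760/4258363 ≈ -0.30945)
D = -1724917041437/809380198198 (D = 1768755/(-114761 - 902277) - 311989/795821 = 1768755/(-1017038) - 311989*1/795821 = 1768755*(-1/1017038) - 311989/795821 = -1768755/1017038 - 311989/795821 = -1724917041437/809380198198 ≈ -2.1312)
-146661/D + B/l = -146661/(-1724917041437/809380198198) - 460678/(-1317760/4258363) = -146661*(-809380198198/1724917041437) - 460678*(-4258363/1317760) = 118704509247916878/1724917041437 + 980867075057/658880 = 1770126360203551730713549/1136513340262010560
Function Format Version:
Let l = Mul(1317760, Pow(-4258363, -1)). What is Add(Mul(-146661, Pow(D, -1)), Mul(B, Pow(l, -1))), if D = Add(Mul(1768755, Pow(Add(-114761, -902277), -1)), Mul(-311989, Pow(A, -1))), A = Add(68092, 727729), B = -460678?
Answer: Rational(1770126360203551730713549, 1136513340262010560) ≈ 1.5575e+6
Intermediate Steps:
A = 795821
l = Rational(-1317760, 4258363) (l = Mul(1317760, Rational(-1, 4258363)) = Rational(-1317760, 4258363) ≈ -0.30945)
D = Rational(-1724917041437, 809380198198) (D = Add(Mul(1768755, Pow(Add(-114761, -902277), -1)), Mul(-311989, Pow(795821, -1))) = Add(Mul(1768755, Pow(-1017038, -1)), Mul(-311989, Rational(1, 795821))) = Add(Mul(1768755, Rational(-1, 1017038)), Rational(-311989, 795821)) = Add(Rational(-1768755, 1017038), Rational(-311989, 795821)) = Rational(-1724917041437, 809380198198) ≈ -2.1312)
Add(Mul(-146661, Pow(D, -1)), Mul(B, Pow(l, -1))) = Add(Mul(-146661, Pow(Rational(-1724917041437, 809380198198), -1)), Mul(-460678, Pow(Rational(-1317760, 4258363), -1))) = Add(Mul(-146661, Rational(-809380198198, 1724917041437)), Mul(-460678, Rational(-4258363, 1317760))) = Add(Rational(118704509247916878, 1724917041437), Rational(980867075057, 658880)) = Rational(1770126360203551730713549, 1136513340262010560)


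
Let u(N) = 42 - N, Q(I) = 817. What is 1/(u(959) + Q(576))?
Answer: -1/100 ≈ -0.010000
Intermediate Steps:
1/(u(959) + Q(576)) = 1/((42 - 1*959) + 817) = 1/((42 - 959) + 817) = 1/(-917 + 817) = 1/(-100) = -1/100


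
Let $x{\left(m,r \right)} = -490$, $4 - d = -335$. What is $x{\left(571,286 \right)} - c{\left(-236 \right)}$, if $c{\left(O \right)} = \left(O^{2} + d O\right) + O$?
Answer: $24054$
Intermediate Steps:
$d = 339$ ($d = 4 - -335 = 4 + 335 = 339$)
$c{\left(O \right)} = O^{2} + 340 O$ ($c{\left(O \right)} = \left(O^{2} + 339 O\right) + O = O^{2} + 340 O$)
$x{\left(571,286 \right)} - c{\left(-236 \right)} = -490 - - 236 \left(340 - 236\right) = -490 - \left(-236\right) 104 = -490 - -24544 = -490 + 24544 = 24054$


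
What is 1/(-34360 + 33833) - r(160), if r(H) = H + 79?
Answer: -125954/527 ≈ -239.00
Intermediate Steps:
r(H) = 79 + H
1/(-34360 + 33833) - r(160) = 1/(-34360 + 33833) - (79 + 160) = 1/(-527) - 1*239 = -1/527 - 239 = -125954/527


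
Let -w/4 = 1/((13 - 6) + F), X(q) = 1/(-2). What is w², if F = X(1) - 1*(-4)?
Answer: 64/441 ≈ 0.14512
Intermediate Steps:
X(q) = -½
F = 7/2 (F = -½ - 1*(-4) = -½ + 4 = 7/2 ≈ 3.5000)
w = -8/21 (w = -4/((13 - 6) + 7/2) = -4/(7 + 7/2) = -4/21/2 = -4*2/21 = -8/21 ≈ -0.38095)
w² = (-8/21)² = 64/441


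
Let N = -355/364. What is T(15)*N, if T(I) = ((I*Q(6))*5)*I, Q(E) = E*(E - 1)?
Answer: -5990625/182 ≈ -32916.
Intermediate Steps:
Q(E) = E*(-1 + E)
N = -355/364 (N = -355*1/364 = -355/364 ≈ -0.97528)
T(I) = 150*I**2 (T(I) = ((I*(6*(-1 + 6)))*5)*I = ((I*(6*5))*5)*I = ((I*30)*5)*I = ((30*I)*5)*I = (150*I)*I = 150*I**2)
T(15)*N = (150*15**2)*(-355/364) = (150*225)*(-355/364) = 33750*(-355/364) = -5990625/182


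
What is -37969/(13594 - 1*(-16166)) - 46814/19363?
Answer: -2128378387/576242880 ≈ -3.6935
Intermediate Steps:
-37969/(13594 - 1*(-16166)) - 46814/19363 = -37969/(13594 + 16166) - 46814*1/19363 = -37969/29760 - 46814/19363 = -2128378387/576242880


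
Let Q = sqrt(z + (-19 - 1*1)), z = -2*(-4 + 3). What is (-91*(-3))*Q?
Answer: 819*I*sqrt(2) ≈ 1158.2*I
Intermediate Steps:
z = 2 (z = -2*(-1) = 2)
Q = 3*I*sqrt(2) (Q = sqrt(2 + (-19 - 1*1)) = sqrt(2 + (-19 - 1)) = sqrt(2 - 20) = sqrt(-18) = 3*I*sqrt(2) ≈ 4.2426*I)
(-91*(-3))*Q = (-91*(-3))*(3*I*sqrt(2)) = 273*(3*I*sqrt(2)) = 819*I*sqrt(2)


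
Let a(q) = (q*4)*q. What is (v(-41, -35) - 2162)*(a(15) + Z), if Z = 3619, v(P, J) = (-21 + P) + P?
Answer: -10235535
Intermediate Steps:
v(P, J) = -21 + 2*P
a(q) = 4*q**2 (a(q) = (4*q)*q = 4*q**2)
(v(-41, -35) - 2162)*(a(15) + Z) = ((-21 + 2*(-41)) - 2162)*(4*15**2 + 3619) = ((-21 - 82) - 2162)*(4*225 + 3619) = (-103 - 2162)*(900 + 3619) = -2265*4519 = -10235535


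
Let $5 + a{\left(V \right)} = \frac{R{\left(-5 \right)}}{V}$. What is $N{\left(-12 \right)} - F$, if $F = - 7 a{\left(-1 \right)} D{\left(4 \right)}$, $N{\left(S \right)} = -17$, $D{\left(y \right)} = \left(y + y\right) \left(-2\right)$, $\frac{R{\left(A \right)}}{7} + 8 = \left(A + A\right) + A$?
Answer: $-17489$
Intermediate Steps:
$R{\left(A \right)} = -56 + 21 A$ ($R{\left(A \right)} = -56 + 7 \left(\left(A + A\right) + A\right) = -56 + 7 \left(2 A + A\right) = -56 + 7 \cdot 3 A = -56 + 21 A$)
$D{\left(y \right)} = - 4 y$ ($D{\left(y \right)} = 2 y \left(-2\right) = - 4 y$)
$a{\left(V \right)} = -5 - \frac{161}{V}$ ($a{\left(V \right)} = -5 + \frac{-56 + 21 \left(-5\right)}{V} = -5 + \frac{-56 - 105}{V} = -5 - \frac{161}{V}$)
$F = 17472$ ($F = - 7 \left(-5 - \frac{161}{-1}\right) \left(\left(-4\right) 4\right) = - 7 \left(-5 - -161\right) \left(-16\right) = - 7 \left(-5 + 161\right) \left(-16\right) = \left(-7\right) 156 \left(-16\right) = \left(-1092\right) \left(-16\right) = 17472$)
$N{\left(-12 \right)} - F = -17 - 17472 = -17489$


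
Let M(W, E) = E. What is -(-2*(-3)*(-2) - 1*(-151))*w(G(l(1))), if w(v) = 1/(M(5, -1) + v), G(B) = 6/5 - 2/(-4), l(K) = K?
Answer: -1390/7 ≈ -198.57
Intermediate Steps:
G(B) = 17/10 (G(B) = 6*(1/5) - 2*(-1/4) = 6/5 + 1/2 = 17/10)
w(v) = 1/(-1 + v)
-(-2*(-3)*(-2) - 1*(-151))*w(G(l(1))) = -(-2*(-3)*(-2) - 1*(-151))/(-1 + 17/10) = -(6*(-2) + 151)/7/10 = -(-12 + 151)*10/7 = -139*10/7 = -1*1390/7 = -1390/7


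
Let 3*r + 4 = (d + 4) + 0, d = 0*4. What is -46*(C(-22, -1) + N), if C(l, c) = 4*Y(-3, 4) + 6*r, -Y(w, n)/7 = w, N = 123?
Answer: -9522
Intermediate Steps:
d = 0
Y(w, n) = -7*w
r = 0 (r = -4/3 + ((0 + 4) + 0)/3 = -4/3 + (4 + 0)/3 = -4/3 + (1/3)*4 = -4/3 + 4/3 = 0)
C(l, c) = 84 (C(l, c) = 4*(-7*(-3)) + 6*0 = 4*21 + 0 = 84 + 0 = 84)
-46*(C(-22, -1) + N) = -46*(84 + 123) = -46*207 = -9522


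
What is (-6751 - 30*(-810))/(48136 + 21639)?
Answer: 17549/69775 ≈ 0.25151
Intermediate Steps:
(-6751 - 30*(-810))/(48136 + 21639) = (-6751 + 24300)/69775 = 17549*(1/69775) = 17549/69775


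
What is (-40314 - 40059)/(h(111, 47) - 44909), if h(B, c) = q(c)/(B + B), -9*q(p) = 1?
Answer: 160585254/89728183 ≈ 1.7897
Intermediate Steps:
q(p) = -⅑ (q(p) = -⅑*1 = -⅑)
h(B, c) = -1/(18*B) (h(B, c) = -1/(9*(B + B)) = -1/(2*B)/9 = -1/(18*B))
(-40314 - 40059)/(h(111, 47) - 44909) = (-40314 - 40059)/(-1/18/111 - 44909) = -80373/(-1/18*1/111 - 44909) = -80373/(-1/1998 - 44909) = -80373/(-89728183/1998) = -80373*(-1998/89728183) = 160585254/89728183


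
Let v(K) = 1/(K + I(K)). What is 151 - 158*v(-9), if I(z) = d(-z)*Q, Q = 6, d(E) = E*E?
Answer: 71869/477 ≈ 150.67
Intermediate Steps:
d(E) = E**2
I(z) = 6*z**2 (I(z) = (-z)**2*6 = z**2*6 = 6*z**2)
v(K) = 1/(K + 6*K**2)
151 - 158*v(-9) = 151 - 158/((-9)*(1 + 6*(-9))) = 151 - (-158)/(9*(1 - 54)) = 151 - (-158)/(9*(-53)) = 151 - (-158)*(-1)/(9*53) = 151 - 158*1/477 = 151 - 158/477 = 71869/477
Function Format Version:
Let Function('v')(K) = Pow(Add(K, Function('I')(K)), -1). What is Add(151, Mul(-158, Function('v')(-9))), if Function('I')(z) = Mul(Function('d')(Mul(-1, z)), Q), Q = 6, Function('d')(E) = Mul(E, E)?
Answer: Rational(71869, 477) ≈ 150.67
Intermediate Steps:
Function('d')(E) = Pow(E, 2)
Function('I')(z) = Mul(6, Pow(z, 2)) (Function('I')(z) = Mul(Pow(Mul(-1, z), 2), 6) = Mul(Pow(z, 2), 6) = Mul(6, Pow(z, 2)))
Function('v')(K) = Pow(Add(K, Mul(6, Pow(K, 2))), -1)
Add(151, Mul(-158, Function('v')(-9))) = Add(151, Mul(-158, Mul(Pow(-9, -1), Pow(Add(1, Mul(6, -9)), -1)))) = Add(151, Mul(-158, Mul(Rational(-1, 9), Pow(Add(1, -54), -1)))) = Add(151, Mul(-158, Mul(Rational(-1, 9), Pow(-53, -1)))) = Add(151, Mul(-158, Mul(Rational(-1, 9), Rational(-1, 53)))) = Add(151, Mul(-158, Rational(1, 477))) = Add(151, Rational(-158, 477)) = Rational(71869, 477)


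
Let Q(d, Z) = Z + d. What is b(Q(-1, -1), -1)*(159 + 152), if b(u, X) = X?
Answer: -311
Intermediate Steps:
b(Q(-1, -1), -1)*(159 + 152) = -(159 + 152) = -1*311 = -311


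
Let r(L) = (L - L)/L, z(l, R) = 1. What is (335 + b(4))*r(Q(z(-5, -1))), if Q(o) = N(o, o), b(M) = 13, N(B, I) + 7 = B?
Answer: 0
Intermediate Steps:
N(B, I) = -7 + B
Q(o) = -7 + o
r(L) = 0 (r(L) = 0/L = 0)
(335 + b(4))*r(Q(z(-5, -1))) = (335 + 13)*0 = 348*0 = 0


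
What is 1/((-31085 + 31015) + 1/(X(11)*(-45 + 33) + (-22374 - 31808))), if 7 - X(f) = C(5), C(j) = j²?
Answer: -53966/3777621 ≈ -0.014286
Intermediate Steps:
X(f) = -18 (X(f) = 7 - 1*5² = 7 - 1*25 = 7 - 25 = -18)
1/((-31085 + 31015) + 1/(X(11)*(-45 + 33) + (-22374 - 31808))) = 1/((-31085 + 31015) + 1/(-18*(-45 + 33) + (-22374 - 31808))) = 1/(-70 + 1/(-18*(-12) - 54182)) = 1/(-70 + 1/(216 - 54182)) = 1/(-70 + 1/(-53966)) = 1/(-70 - 1/53966) = 1/(-3777621/53966) = -53966/3777621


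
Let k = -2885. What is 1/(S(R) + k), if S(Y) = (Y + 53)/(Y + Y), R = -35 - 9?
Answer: -88/253889 ≈ -0.00034661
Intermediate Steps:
R = -44
S(Y) = (53 + Y)/(2*Y) (S(Y) = (53 + Y)/((2*Y)) = (53 + Y)*(1/(2*Y)) = (53 + Y)/(2*Y))
1/(S(R) + k) = 1/((½)*(53 - 44)/(-44) - 2885) = 1/((½)*(-1/44)*9 - 2885) = 1/(-9/88 - 2885) = 1/(-253889/88) = -88/253889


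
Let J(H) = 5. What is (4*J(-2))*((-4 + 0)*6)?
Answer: -480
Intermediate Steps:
(4*J(-2))*((-4 + 0)*6) = (4*5)*((-4 + 0)*6) = 20*(-4*6) = 20*(-24) = -480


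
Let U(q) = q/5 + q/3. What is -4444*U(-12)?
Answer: 142208/5 ≈ 28442.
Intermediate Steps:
U(q) = 8*q/15 (U(q) = q*(⅕) + q*(⅓) = q/5 + q/3 = 8*q/15)
-4444*U(-12) = -35552*(-12)/15 = -4444*(-32/5) = 142208/5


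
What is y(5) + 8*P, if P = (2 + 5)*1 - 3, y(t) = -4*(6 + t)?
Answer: -12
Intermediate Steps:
y(t) = -24 - 4*t
P = 4 (P = 7*1 - 3 = 7 - 3 = 4)
y(5) + 8*P = (-24 - 4*5) + 8*4 = (-24 - 20) + 32 = -44 + 32 = -12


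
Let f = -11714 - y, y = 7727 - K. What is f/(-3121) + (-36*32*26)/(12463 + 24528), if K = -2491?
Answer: 717806420/115448911 ≈ 6.2175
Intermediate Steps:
y = 10218 (y = 7727 - 1*(-2491) = 7727 + 2491 = 10218)
f = -21932 (f = -11714 - 1*10218 = -11714 - 10218 = -21932)
f/(-3121) + (-36*32*26)/(12463 + 24528) = -21932/(-3121) + (-36*32*26)/(12463 + 24528) = -21932*(-1/3121) - 1152*26/36991 = 21932/3121 - 29952*1/36991 = 21932/3121 - 29952/36991 = 717806420/115448911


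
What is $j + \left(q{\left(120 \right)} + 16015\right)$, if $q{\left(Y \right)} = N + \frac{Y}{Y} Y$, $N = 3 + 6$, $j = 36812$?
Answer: $52956$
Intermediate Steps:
$N = 9$
$q{\left(Y \right)} = 9 + Y$ ($q{\left(Y \right)} = 9 + \frac{Y}{Y} Y = 9 + 1 Y = 9 + Y$)
$j + \left(q{\left(120 \right)} + 16015\right) = 36812 + \left(\left(9 + 120\right) + 16015\right) = 36812 + \left(129 + 16015\right) = 36812 + 16144 = 52956$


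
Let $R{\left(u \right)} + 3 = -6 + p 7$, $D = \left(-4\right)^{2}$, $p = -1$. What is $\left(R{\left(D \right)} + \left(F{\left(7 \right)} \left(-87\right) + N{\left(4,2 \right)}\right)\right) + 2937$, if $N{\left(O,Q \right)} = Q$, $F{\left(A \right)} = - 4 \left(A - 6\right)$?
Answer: $3271$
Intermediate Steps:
$F{\left(A \right)} = 24 - 4 A$ ($F{\left(A \right)} = - 4 \left(-6 + A\right) = 24 - 4 A$)
$D = 16$
$R{\left(u \right)} = -16$ ($R{\left(u \right)} = -3 - 13 = -16$)
$\left(R{\left(D \right)} + \left(F{\left(7 \right)} \left(-87\right) + N{\left(4,2 \right)}\right)\right) + 2937 = \left(-16 + \left(\left(24 - 28\right) \left(-87\right) + 2\right)\right) + 2937 = \left(-16 + \left(\left(-4\right) \left(-87\right) + 2\right)\right) + 2937 = \left(-16 + \left(348 + 2\right)\right) + 2937 = \left(-16 + 350\right) + 2937 = 334 + 2937 = 3271$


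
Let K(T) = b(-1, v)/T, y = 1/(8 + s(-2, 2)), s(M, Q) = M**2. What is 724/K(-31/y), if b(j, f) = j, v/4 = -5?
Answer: 269328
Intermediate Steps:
v = -20 (v = 4*(-5) = -20)
y = 1/12 (y = 1/(8 + (-2)**2) = 1/(8 + 4) = 1/12 ≈ 0.083333)
K(T) = -1/T
724/K(-31/y) = 724/((-1/((-31/1/12)))) = 724/((-1/((-31*12)))) = 724/((-1/(-372))) = 724/((-1*(-1/372))) = 724/(1/372) = 724*372 = 269328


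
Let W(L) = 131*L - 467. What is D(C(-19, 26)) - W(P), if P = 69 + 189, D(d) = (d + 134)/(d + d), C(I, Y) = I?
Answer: -1266693/38 ≈ -33334.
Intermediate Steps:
D(d) = (134 + d)/(2*d) (D(d) = (134 + d)/((2*d)) = (134 + d)*(1/(2*d)) = (134 + d)/(2*d))
P = 258
W(L) = -467 + 131*L
D(C(-19, 26)) - W(P) = (1/2)*(134 - 19)/(-19) - (-467 + 131*258) = (1/2)*(-1/19)*115 - (-467 + 33798) = -115/38 - 1*33331 = -115/38 - 33331 = -1266693/38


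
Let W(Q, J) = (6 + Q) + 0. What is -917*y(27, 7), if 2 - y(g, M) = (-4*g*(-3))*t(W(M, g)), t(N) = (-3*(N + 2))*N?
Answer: -173810014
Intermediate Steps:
W(Q, J) = 6 + Q
t(N) = N*(-6 - 3*N) (t(N) = (-3*(2 + N))*N = (-6 - 3*N)*N = N*(-6 - 3*N))
y(g, M) = 2 + 36*g*(6 + M)*(8 + M) (y(g, M) = 2 - -4*g*(-3)*(-3*(6 + M)*(2 + (6 + M))) = 2 - 12*g*(-3*(6 + M)*(8 + M)) = 2 - (-36)*g*(6 + M)*(8 + M) = 2 + 36*g*(6 + M)*(8 + M))
-917*y(27, 7) = -917*(2 + 36*27*(6 + 7)*(8 + 7)) = -917*(2 + 36*27*13*15) = -917*(2 + 189540) = -917*189542 = -173810014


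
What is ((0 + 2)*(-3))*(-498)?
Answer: 2988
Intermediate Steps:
((0 + 2)*(-3))*(-498) = (2*(-3))*(-498) = -6*(-498) = 2988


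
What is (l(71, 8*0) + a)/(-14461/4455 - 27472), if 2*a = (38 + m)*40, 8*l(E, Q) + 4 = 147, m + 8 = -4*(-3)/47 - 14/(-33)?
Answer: -1057756455/46023235096 ≈ -0.022983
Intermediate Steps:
m = -11354/1551 (m = -8 + (-4*(-3)/47 - 14/(-33)) = -8 + (12*(1/47) - 14*(-1/33)) = -8 + (12/47 + 14/33) = -8 + 1054/1551 = -11354/1551 ≈ -7.3204)
l(E, Q) = 143/8 (l(E, Q) = -½ + (⅛)*147 = -½ + 147/8 = 143/8)
a = 951680/1551 (a = ((38 - 11354/1551)*40)/2 = ((47584/1551)*40)/2 = (½)*(1903360/1551) = 951680/1551 ≈ 613.59)
(l(71, 8*0) + a)/(-14461/4455 - 27472) = (143/8 + 951680/1551)/(-14461/4455 - 27472) = 7835233/(12408*(-14461*1/4455 - 27472)) = 7835233/(12408*(-14461/4455 - 27472)) = 7835233/(12408*(-122402221/4455)) = (7835233/12408)*(-4455/122402221) = -1057756455/46023235096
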